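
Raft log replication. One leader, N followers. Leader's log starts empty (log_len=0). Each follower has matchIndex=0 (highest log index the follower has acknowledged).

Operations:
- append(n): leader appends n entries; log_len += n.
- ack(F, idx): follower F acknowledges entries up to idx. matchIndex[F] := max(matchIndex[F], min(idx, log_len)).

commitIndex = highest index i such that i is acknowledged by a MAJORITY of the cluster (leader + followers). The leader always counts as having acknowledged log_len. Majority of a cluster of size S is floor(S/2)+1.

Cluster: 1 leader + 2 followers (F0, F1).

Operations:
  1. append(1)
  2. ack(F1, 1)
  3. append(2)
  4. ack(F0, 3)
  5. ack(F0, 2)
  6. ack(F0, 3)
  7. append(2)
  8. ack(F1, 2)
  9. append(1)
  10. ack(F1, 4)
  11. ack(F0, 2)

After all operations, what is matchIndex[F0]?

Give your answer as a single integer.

Answer: 3

Derivation:
Op 1: append 1 -> log_len=1
Op 2: F1 acks idx 1 -> match: F0=0 F1=1; commitIndex=1
Op 3: append 2 -> log_len=3
Op 4: F0 acks idx 3 -> match: F0=3 F1=1; commitIndex=3
Op 5: F0 acks idx 2 -> match: F0=3 F1=1; commitIndex=3
Op 6: F0 acks idx 3 -> match: F0=3 F1=1; commitIndex=3
Op 7: append 2 -> log_len=5
Op 8: F1 acks idx 2 -> match: F0=3 F1=2; commitIndex=3
Op 9: append 1 -> log_len=6
Op 10: F1 acks idx 4 -> match: F0=3 F1=4; commitIndex=4
Op 11: F0 acks idx 2 -> match: F0=3 F1=4; commitIndex=4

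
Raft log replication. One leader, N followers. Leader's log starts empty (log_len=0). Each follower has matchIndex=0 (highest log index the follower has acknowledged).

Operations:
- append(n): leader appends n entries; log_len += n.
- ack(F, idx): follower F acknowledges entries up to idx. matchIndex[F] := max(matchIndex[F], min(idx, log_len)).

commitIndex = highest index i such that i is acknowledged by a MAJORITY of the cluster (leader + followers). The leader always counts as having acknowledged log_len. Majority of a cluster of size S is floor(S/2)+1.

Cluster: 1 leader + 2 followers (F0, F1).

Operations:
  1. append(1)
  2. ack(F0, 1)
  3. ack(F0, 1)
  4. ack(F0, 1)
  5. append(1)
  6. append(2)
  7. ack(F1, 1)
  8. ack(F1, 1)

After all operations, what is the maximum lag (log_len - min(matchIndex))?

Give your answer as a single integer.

Answer: 3

Derivation:
Op 1: append 1 -> log_len=1
Op 2: F0 acks idx 1 -> match: F0=1 F1=0; commitIndex=1
Op 3: F0 acks idx 1 -> match: F0=1 F1=0; commitIndex=1
Op 4: F0 acks idx 1 -> match: F0=1 F1=0; commitIndex=1
Op 5: append 1 -> log_len=2
Op 6: append 2 -> log_len=4
Op 7: F1 acks idx 1 -> match: F0=1 F1=1; commitIndex=1
Op 8: F1 acks idx 1 -> match: F0=1 F1=1; commitIndex=1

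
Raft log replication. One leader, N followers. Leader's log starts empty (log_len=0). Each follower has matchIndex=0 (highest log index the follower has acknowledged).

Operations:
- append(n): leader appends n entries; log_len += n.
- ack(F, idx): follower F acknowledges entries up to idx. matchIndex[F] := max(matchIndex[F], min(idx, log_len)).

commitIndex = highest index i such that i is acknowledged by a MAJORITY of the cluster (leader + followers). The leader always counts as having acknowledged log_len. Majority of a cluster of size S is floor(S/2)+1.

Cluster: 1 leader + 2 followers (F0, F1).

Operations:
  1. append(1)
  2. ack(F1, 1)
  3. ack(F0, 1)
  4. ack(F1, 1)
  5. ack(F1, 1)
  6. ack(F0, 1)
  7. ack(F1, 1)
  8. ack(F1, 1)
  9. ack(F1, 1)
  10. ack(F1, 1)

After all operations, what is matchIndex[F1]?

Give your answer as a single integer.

Answer: 1

Derivation:
Op 1: append 1 -> log_len=1
Op 2: F1 acks idx 1 -> match: F0=0 F1=1; commitIndex=1
Op 3: F0 acks idx 1 -> match: F0=1 F1=1; commitIndex=1
Op 4: F1 acks idx 1 -> match: F0=1 F1=1; commitIndex=1
Op 5: F1 acks idx 1 -> match: F0=1 F1=1; commitIndex=1
Op 6: F0 acks idx 1 -> match: F0=1 F1=1; commitIndex=1
Op 7: F1 acks idx 1 -> match: F0=1 F1=1; commitIndex=1
Op 8: F1 acks idx 1 -> match: F0=1 F1=1; commitIndex=1
Op 9: F1 acks idx 1 -> match: F0=1 F1=1; commitIndex=1
Op 10: F1 acks idx 1 -> match: F0=1 F1=1; commitIndex=1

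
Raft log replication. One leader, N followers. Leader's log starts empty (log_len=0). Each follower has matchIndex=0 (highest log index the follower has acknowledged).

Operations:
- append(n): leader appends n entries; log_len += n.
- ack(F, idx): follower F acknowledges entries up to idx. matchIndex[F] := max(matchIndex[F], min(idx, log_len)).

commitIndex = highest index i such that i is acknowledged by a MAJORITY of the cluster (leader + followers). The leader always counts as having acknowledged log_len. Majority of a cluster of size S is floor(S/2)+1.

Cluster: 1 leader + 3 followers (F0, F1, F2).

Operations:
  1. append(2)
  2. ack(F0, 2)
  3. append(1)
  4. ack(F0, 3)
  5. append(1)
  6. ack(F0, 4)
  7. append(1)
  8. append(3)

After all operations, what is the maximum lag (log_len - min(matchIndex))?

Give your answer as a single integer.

Op 1: append 2 -> log_len=2
Op 2: F0 acks idx 2 -> match: F0=2 F1=0 F2=0; commitIndex=0
Op 3: append 1 -> log_len=3
Op 4: F0 acks idx 3 -> match: F0=3 F1=0 F2=0; commitIndex=0
Op 5: append 1 -> log_len=4
Op 6: F0 acks idx 4 -> match: F0=4 F1=0 F2=0; commitIndex=0
Op 7: append 1 -> log_len=5
Op 8: append 3 -> log_len=8

Answer: 8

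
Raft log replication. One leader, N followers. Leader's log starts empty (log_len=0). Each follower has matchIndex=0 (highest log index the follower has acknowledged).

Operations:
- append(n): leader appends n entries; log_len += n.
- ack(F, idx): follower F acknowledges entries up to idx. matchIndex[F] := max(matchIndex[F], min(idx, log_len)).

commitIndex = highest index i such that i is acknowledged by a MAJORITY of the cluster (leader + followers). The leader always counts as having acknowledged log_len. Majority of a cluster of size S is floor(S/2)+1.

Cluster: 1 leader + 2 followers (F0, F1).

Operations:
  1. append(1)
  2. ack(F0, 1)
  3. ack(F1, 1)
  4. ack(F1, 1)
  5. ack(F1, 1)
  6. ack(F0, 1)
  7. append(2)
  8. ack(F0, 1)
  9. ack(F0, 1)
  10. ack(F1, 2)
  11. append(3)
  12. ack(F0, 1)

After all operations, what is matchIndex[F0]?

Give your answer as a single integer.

Answer: 1

Derivation:
Op 1: append 1 -> log_len=1
Op 2: F0 acks idx 1 -> match: F0=1 F1=0; commitIndex=1
Op 3: F1 acks idx 1 -> match: F0=1 F1=1; commitIndex=1
Op 4: F1 acks idx 1 -> match: F0=1 F1=1; commitIndex=1
Op 5: F1 acks idx 1 -> match: F0=1 F1=1; commitIndex=1
Op 6: F0 acks idx 1 -> match: F0=1 F1=1; commitIndex=1
Op 7: append 2 -> log_len=3
Op 8: F0 acks idx 1 -> match: F0=1 F1=1; commitIndex=1
Op 9: F0 acks idx 1 -> match: F0=1 F1=1; commitIndex=1
Op 10: F1 acks idx 2 -> match: F0=1 F1=2; commitIndex=2
Op 11: append 3 -> log_len=6
Op 12: F0 acks idx 1 -> match: F0=1 F1=2; commitIndex=2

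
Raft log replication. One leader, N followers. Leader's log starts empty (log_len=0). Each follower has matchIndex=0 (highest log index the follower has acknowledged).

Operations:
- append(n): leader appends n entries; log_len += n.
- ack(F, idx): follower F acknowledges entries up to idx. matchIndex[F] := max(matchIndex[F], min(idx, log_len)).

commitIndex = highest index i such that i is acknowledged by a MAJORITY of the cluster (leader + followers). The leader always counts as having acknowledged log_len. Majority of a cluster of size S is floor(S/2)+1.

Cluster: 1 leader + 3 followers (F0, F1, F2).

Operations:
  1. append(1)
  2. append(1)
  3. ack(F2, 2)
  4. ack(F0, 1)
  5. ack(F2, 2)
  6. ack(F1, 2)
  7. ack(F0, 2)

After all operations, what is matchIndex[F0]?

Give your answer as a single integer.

Op 1: append 1 -> log_len=1
Op 2: append 1 -> log_len=2
Op 3: F2 acks idx 2 -> match: F0=0 F1=0 F2=2; commitIndex=0
Op 4: F0 acks idx 1 -> match: F0=1 F1=0 F2=2; commitIndex=1
Op 5: F2 acks idx 2 -> match: F0=1 F1=0 F2=2; commitIndex=1
Op 6: F1 acks idx 2 -> match: F0=1 F1=2 F2=2; commitIndex=2
Op 7: F0 acks idx 2 -> match: F0=2 F1=2 F2=2; commitIndex=2

Answer: 2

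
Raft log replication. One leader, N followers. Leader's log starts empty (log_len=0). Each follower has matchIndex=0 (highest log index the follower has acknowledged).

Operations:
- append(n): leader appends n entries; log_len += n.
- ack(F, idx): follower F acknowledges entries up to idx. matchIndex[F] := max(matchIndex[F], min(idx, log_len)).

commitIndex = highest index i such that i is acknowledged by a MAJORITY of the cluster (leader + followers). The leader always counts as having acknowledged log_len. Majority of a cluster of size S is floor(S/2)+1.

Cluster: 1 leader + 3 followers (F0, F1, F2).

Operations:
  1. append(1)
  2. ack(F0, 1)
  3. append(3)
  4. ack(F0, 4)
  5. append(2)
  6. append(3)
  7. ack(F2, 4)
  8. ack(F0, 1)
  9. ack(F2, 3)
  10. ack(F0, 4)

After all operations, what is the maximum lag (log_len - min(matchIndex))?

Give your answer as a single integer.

Answer: 9

Derivation:
Op 1: append 1 -> log_len=1
Op 2: F0 acks idx 1 -> match: F0=1 F1=0 F2=0; commitIndex=0
Op 3: append 3 -> log_len=4
Op 4: F0 acks idx 4 -> match: F0=4 F1=0 F2=0; commitIndex=0
Op 5: append 2 -> log_len=6
Op 6: append 3 -> log_len=9
Op 7: F2 acks idx 4 -> match: F0=4 F1=0 F2=4; commitIndex=4
Op 8: F0 acks idx 1 -> match: F0=4 F1=0 F2=4; commitIndex=4
Op 9: F2 acks idx 3 -> match: F0=4 F1=0 F2=4; commitIndex=4
Op 10: F0 acks idx 4 -> match: F0=4 F1=0 F2=4; commitIndex=4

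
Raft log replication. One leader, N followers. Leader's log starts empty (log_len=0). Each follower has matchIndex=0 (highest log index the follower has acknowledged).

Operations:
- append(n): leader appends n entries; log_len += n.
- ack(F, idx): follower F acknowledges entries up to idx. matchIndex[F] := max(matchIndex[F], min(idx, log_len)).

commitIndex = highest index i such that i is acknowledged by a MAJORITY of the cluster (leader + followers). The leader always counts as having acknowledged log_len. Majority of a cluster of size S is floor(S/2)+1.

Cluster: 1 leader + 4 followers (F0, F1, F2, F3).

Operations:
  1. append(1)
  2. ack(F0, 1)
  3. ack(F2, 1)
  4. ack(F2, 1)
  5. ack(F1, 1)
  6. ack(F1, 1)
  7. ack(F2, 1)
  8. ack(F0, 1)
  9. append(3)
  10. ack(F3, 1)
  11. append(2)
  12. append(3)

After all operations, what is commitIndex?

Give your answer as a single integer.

Op 1: append 1 -> log_len=1
Op 2: F0 acks idx 1 -> match: F0=1 F1=0 F2=0 F3=0; commitIndex=0
Op 3: F2 acks idx 1 -> match: F0=1 F1=0 F2=1 F3=0; commitIndex=1
Op 4: F2 acks idx 1 -> match: F0=1 F1=0 F2=1 F3=0; commitIndex=1
Op 5: F1 acks idx 1 -> match: F0=1 F1=1 F2=1 F3=0; commitIndex=1
Op 6: F1 acks idx 1 -> match: F0=1 F1=1 F2=1 F3=0; commitIndex=1
Op 7: F2 acks idx 1 -> match: F0=1 F1=1 F2=1 F3=0; commitIndex=1
Op 8: F0 acks idx 1 -> match: F0=1 F1=1 F2=1 F3=0; commitIndex=1
Op 9: append 3 -> log_len=4
Op 10: F3 acks idx 1 -> match: F0=1 F1=1 F2=1 F3=1; commitIndex=1
Op 11: append 2 -> log_len=6
Op 12: append 3 -> log_len=9

Answer: 1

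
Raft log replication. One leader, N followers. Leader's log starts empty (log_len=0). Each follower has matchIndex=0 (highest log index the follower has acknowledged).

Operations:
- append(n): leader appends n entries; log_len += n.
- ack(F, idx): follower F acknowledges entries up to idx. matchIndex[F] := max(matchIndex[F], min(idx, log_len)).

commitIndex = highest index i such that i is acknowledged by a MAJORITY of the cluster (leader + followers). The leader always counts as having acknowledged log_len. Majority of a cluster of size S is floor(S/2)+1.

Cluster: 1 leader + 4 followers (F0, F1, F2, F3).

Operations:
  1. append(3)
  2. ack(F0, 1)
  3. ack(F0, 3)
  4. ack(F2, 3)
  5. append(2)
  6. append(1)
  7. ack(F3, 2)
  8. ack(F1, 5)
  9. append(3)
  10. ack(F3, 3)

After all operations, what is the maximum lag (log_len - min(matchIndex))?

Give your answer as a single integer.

Op 1: append 3 -> log_len=3
Op 2: F0 acks idx 1 -> match: F0=1 F1=0 F2=0 F3=0; commitIndex=0
Op 3: F0 acks idx 3 -> match: F0=3 F1=0 F2=0 F3=0; commitIndex=0
Op 4: F2 acks idx 3 -> match: F0=3 F1=0 F2=3 F3=0; commitIndex=3
Op 5: append 2 -> log_len=5
Op 6: append 1 -> log_len=6
Op 7: F3 acks idx 2 -> match: F0=3 F1=0 F2=3 F3=2; commitIndex=3
Op 8: F1 acks idx 5 -> match: F0=3 F1=5 F2=3 F3=2; commitIndex=3
Op 9: append 3 -> log_len=9
Op 10: F3 acks idx 3 -> match: F0=3 F1=5 F2=3 F3=3; commitIndex=3

Answer: 6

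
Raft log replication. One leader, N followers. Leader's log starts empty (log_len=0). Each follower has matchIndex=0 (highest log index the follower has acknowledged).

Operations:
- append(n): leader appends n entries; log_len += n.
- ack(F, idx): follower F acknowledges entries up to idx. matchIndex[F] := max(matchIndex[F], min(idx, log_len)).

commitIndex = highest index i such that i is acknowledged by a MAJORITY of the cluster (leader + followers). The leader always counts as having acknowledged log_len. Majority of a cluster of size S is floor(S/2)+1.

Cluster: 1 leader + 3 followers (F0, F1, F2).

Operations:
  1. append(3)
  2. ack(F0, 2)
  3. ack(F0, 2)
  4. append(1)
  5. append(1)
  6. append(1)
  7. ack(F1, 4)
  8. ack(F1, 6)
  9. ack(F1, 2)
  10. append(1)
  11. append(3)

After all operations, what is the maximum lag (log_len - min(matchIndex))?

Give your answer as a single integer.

Op 1: append 3 -> log_len=3
Op 2: F0 acks idx 2 -> match: F0=2 F1=0 F2=0; commitIndex=0
Op 3: F0 acks idx 2 -> match: F0=2 F1=0 F2=0; commitIndex=0
Op 4: append 1 -> log_len=4
Op 5: append 1 -> log_len=5
Op 6: append 1 -> log_len=6
Op 7: F1 acks idx 4 -> match: F0=2 F1=4 F2=0; commitIndex=2
Op 8: F1 acks idx 6 -> match: F0=2 F1=6 F2=0; commitIndex=2
Op 9: F1 acks idx 2 -> match: F0=2 F1=6 F2=0; commitIndex=2
Op 10: append 1 -> log_len=7
Op 11: append 3 -> log_len=10

Answer: 10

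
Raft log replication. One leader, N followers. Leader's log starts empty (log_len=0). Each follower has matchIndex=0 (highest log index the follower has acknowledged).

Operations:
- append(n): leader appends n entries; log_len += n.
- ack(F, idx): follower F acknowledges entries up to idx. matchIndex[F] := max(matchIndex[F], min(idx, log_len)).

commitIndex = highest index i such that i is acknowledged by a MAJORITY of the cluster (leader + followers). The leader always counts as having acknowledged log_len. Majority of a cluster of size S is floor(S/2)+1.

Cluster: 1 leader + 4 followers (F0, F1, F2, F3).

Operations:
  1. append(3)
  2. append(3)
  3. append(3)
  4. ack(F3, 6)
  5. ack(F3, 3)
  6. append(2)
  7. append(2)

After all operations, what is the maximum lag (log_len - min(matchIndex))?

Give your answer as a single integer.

Op 1: append 3 -> log_len=3
Op 2: append 3 -> log_len=6
Op 3: append 3 -> log_len=9
Op 4: F3 acks idx 6 -> match: F0=0 F1=0 F2=0 F3=6; commitIndex=0
Op 5: F3 acks idx 3 -> match: F0=0 F1=0 F2=0 F3=6; commitIndex=0
Op 6: append 2 -> log_len=11
Op 7: append 2 -> log_len=13

Answer: 13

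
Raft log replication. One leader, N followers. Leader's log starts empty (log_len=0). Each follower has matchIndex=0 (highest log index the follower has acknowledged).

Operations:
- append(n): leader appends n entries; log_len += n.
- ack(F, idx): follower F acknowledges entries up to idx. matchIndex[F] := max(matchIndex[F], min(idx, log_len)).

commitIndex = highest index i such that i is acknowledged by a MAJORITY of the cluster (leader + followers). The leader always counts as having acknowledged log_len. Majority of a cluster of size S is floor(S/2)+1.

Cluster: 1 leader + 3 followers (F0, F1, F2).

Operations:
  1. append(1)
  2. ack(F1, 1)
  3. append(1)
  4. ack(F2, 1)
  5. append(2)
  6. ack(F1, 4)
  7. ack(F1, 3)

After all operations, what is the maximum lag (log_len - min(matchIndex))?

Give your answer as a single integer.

Answer: 4

Derivation:
Op 1: append 1 -> log_len=1
Op 2: F1 acks idx 1 -> match: F0=0 F1=1 F2=0; commitIndex=0
Op 3: append 1 -> log_len=2
Op 4: F2 acks idx 1 -> match: F0=0 F1=1 F2=1; commitIndex=1
Op 5: append 2 -> log_len=4
Op 6: F1 acks idx 4 -> match: F0=0 F1=4 F2=1; commitIndex=1
Op 7: F1 acks idx 3 -> match: F0=0 F1=4 F2=1; commitIndex=1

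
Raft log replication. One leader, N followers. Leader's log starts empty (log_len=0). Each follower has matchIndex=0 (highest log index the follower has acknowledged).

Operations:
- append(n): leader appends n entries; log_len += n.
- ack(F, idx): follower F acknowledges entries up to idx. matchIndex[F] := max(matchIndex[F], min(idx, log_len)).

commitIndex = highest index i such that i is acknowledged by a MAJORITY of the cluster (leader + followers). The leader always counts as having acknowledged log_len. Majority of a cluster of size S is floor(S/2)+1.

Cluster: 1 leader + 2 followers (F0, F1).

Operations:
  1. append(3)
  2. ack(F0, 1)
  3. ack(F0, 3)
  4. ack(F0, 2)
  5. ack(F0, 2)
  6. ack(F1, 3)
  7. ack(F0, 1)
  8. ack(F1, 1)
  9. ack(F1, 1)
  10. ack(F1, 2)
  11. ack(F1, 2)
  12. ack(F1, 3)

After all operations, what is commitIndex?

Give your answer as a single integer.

Op 1: append 3 -> log_len=3
Op 2: F0 acks idx 1 -> match: F0=1 F1=0; commitIndex=1
Op 3: F0 acks idx 3 -> match: F0=3 F1=0; commitIndex=3
Op 4: F0 acks idx 2 -> match: F0=3 F1=0; commitIndex=3
Op 5: F0 acks idx 2 -> match: F0=3 F1=0; commitIndex=3
Op 6: F1 acks idx 3 -> match: F0=3 F1=3; commitIndex=3
Op 7: F0 acks idx 1 -> match: F0=3 F1=3; commitIndex=3
Op 8: F1 acks idx 1 -> match: F0=3 F1=3; commitIndex=3
Op 9: F1 acks idx 1 -> match: F0=3 F1=3; commitIndex=3
Op 10: F1 acks idx 2 -> match: F0=3 F1=3; commitIndex=3
Op 11: F1 acks idx 2 -> match: F0=3 F1=3; commitIndex=3
Op 12: F1 acks idx 3 -> match: F0=3 F1=3; commitIndex=3

Answer: 3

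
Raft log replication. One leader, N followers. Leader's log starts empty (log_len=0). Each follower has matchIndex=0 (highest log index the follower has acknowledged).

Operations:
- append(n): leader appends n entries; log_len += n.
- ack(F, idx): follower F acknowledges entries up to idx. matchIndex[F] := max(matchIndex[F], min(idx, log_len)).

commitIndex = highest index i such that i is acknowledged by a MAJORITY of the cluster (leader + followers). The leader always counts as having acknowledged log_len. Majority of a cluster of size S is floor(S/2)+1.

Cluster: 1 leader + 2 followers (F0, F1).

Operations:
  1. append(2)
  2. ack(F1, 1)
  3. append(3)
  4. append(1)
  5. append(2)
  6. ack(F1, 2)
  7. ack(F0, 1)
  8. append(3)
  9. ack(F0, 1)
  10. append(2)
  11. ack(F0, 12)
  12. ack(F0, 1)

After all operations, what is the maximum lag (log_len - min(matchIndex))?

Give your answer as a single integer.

Op 1: append 2 -> log_len=2
Op 2: F1 acks idx 1 -> match: F0=0 F1=1; commitIndex=1
Op 3: append 3 -> log_len=5
Op 4: append 1 -> log_len=6
Op 5: append 2 -> log_len=8
Op 6: F1 acks idx 2 -> match: F0=0 F1=2; commitIndex=2
Op 7: F0 acks idx 1 -> match: F0=1 F1=2; commitIndex=2
Op 8: append 3 -> log_len=11
Op 9: F0 acks idx 1 -> match: F0=1 F1=2; commitIndex=2
Op 10: append 2 -> log_len=13
Op 11: F0 acks idx 12 -> match: F0=12 F1=2; commitIndex=12
Op 12: F0 acks idx 1 -> match: F0=12 F1=2; commitIndex=12

Answer: 11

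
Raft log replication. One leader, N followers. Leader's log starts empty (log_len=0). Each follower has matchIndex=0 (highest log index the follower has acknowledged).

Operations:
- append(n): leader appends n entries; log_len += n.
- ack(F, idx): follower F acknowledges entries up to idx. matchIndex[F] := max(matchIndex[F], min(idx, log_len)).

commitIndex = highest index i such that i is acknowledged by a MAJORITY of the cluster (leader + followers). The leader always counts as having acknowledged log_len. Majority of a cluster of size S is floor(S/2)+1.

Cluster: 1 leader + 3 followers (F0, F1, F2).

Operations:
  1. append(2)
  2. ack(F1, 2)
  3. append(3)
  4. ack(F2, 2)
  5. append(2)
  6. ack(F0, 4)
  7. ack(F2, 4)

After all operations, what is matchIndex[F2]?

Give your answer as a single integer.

Op 1: append 2 -> log_len=2
Op 2: F1 acks idx 2 -> match: F0=0 F1=2 F2=0; commitIndex=0
Op 3: append 3 -> log_len=5
Op 4: F2 acks idx 2 -> match: F0=0 F1=2 F2=2; commitIndex=2
Op 5: append 2 -> log_len=7
Op 6: F0 acks idx 4 -> match: F0=4 F1=2 F2=2; commitIndex=2
Op 7: F2 acks idx 4 -> match: F0=4 F1=2 F2=4; commitIndex=4

Answer: 4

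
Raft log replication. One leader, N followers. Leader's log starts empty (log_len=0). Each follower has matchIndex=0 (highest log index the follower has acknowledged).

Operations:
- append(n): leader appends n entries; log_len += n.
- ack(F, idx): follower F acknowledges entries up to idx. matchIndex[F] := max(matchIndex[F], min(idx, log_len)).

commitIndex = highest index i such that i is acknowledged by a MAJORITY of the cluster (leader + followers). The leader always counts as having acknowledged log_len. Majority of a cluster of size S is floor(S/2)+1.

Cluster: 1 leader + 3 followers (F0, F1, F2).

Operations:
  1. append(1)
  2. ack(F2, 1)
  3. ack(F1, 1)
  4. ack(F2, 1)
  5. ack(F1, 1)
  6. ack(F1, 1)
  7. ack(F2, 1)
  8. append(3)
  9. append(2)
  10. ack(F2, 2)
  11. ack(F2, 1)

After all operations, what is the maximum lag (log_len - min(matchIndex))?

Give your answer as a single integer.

Answer: 6

Derivation:
Op 1: append 1 -> log_len=1
Op 2: F2 acks idx 1 -> match: F0=0 F1=0 F2=1; commitIndex=0
Op 3: F1 acks idx 1 -> match: F0=0 F1=1 F2=1; commitIndex=1
Op 4: F2 acks idx 1 -> match: F0=0 F1=1 F2=1; commitIndex=1
Op 5: F1 acks idx 1 -> match: F0=0 F1=1 F2=1; commitIndex=1
Op 6: F1 acks idx 1 -> match: F0=0 F1=1 F2=1; commitIndex=1
Op 7: F2 acks idx 1 -> match: F0=0 F1=1 F2=1; commitIndex=1
Op 8: append 3 -> log_len=4
Op 9: append 2 -> log_len=6
Op 10: F2 acks idx 2 -> match: F0=0 F1=1 F2=2; commitIndex=1
Op 11: F2 acks idx 1 -> match: F0=0 F1=1 F2=2; commitIndex=1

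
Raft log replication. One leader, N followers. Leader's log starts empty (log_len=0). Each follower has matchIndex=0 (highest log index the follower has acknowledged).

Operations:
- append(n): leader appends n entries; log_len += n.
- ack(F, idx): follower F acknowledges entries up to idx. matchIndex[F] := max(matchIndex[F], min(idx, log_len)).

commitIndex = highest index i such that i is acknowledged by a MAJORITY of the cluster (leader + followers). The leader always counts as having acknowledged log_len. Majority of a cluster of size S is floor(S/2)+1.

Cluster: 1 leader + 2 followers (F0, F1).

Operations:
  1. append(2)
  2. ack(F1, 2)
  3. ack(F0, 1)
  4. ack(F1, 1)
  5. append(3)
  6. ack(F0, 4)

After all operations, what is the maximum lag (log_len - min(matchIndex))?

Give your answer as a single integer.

Op 1: append 2 -> log_len=2
Op 2: F1 acks idx 2 -> match: F0=0 F1=2; commitIndex=2
Op 3: F0 acks idx 1 -> match: F0=1 F1=2; commitIndex=2
Op 4: F1 acks idx 1 -> match: F0=1 F1=2; commitIndex=2
Op 5: append 3 -> log_len=5
Op 6: F0 acks idx 4 -> match: F0=4 F1=2; commitIndex=4

Answer: 3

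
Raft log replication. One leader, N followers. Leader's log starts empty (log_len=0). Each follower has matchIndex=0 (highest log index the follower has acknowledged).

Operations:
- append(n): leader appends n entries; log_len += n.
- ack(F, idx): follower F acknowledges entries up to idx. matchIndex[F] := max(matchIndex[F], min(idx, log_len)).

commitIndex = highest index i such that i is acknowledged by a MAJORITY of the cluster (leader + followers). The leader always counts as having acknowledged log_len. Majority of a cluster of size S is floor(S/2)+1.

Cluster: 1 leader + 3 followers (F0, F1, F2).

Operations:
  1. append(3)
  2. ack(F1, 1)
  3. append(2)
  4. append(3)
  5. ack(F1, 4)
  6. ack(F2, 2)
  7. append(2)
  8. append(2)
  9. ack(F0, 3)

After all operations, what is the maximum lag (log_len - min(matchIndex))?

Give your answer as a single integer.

Op 1: append 3 -> log_len=3
Op 2: F1 acks idx 1 -> match: F0=0 F1=1 F2=0; commitIndex=0
Op 3: append 2 -> log_len=5
Op 4: append 3 -> log_len=8
Op 5: F1 acks idx 4 -> match: F0=0 F1=4 F2=0; commitIndex=0
Op 6: F2 acks idx 2 -> match: F0=0 F1=4 F2=2; commitIndex=2
Op 7: append 2 -> log_len=10
Op 8: append 2 -> log_len=12
Op 9: F0 acks idx 3 -> match: F0=3 F1=4 F2=2; commitIndex=3

Answer: 10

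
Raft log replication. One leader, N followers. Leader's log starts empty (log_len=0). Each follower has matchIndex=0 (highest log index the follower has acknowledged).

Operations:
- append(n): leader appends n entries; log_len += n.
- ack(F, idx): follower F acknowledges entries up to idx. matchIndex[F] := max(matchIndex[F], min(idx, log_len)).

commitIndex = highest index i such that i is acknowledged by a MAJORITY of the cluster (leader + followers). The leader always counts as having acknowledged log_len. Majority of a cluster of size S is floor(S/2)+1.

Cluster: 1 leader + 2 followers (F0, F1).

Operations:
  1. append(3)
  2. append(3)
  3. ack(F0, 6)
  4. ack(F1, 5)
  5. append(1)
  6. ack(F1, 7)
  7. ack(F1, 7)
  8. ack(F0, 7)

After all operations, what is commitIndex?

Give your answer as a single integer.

Op 1: append 3 -> log_len=3
Op 2: append 3 -> log_len=6
Op 3: F0 acks idx 6 -> match: F0=6 F1=0; commitIndex=6
Op 4: F1 acks idx 5 -> match: F0=6 F1=5; commitIndex=6
Op 5: append 1 -> log_len=7
Op 6: F1 acks idx 7 -> match: F0=6 F1=7; commitIndex=7
Op 7: F1 acks idx 7 -> match: F0=6 F1=7; commitIndex=7
Op 8: F0 acks idx 7 -> match: F0=7 F1=7; commitIndex=7

Answer: 7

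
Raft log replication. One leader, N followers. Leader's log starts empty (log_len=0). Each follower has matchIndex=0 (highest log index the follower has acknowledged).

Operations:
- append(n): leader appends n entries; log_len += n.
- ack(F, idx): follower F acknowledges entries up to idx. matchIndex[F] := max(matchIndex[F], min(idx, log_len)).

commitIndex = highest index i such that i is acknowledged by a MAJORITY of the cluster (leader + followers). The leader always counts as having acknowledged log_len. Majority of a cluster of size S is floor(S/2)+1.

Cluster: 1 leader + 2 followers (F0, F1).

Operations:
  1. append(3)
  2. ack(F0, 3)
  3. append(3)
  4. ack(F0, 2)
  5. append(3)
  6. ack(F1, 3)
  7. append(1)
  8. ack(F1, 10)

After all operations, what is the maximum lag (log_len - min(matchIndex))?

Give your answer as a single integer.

Answer: 7

Derivation:
Op 1: append 3 -> log_len=3
Op 2: F0 acks idx 3 -> match: F0=3 F1=0; commitIndex=3
Op 3: append 3 -> log_len=6
Op 4: F0 acks idx 2 -> match: F0=3 F1=0; commitIndex=3
Op 5: append 3 -> log_len=9
Op 6: F1 acks idx 3 -> match: F0=3 F1=3; commitIndex=3
Op 7: append 1 -> log_len=10
Op 8: F1 acks idx 10 -> match: F0=3 F1=10; commitIndex=10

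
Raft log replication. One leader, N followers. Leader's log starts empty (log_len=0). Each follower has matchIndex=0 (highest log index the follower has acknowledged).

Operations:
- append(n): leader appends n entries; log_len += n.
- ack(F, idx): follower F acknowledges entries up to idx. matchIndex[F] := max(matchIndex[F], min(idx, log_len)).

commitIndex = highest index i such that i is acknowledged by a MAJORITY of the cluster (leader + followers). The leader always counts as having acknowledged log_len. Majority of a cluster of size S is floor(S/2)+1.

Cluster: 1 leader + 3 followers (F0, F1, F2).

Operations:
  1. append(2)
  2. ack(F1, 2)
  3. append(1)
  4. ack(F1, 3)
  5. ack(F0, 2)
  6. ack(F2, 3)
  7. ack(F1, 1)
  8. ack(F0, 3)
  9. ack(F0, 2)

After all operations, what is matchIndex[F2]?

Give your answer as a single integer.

Answer: 3

Derivation:
Op 1: append 2 -> log_len=2
Op 2: F1 acks idx 2 -> match: F0=0 F1=2 F2=0; commitIndex=0
Op 3: append 1 -> log_len=3
Op 4: F1 acks idx 3 -> match: F0=0 F1=3 F2=0; commitIndex=0
Op 5: F0 acks idx 2 -> match: F0=2 F1=3 F2=0; commitIndex=2
Op 6: F2 acks idx 3 -> match: F0=2 F1=3 F2=3; commitIndex=3
Op 7: F1 acks idx 1 -> match: F0=2 F1=3 F2=3; commitIndex=3
Op 8: F0 acks idx 3 -> match: F0=3 F1=3 F2=3; commitIndex=3
Op 9: F0 acks idx 2 -> match: F0=3 F1=3 F2=3; commitIndex=3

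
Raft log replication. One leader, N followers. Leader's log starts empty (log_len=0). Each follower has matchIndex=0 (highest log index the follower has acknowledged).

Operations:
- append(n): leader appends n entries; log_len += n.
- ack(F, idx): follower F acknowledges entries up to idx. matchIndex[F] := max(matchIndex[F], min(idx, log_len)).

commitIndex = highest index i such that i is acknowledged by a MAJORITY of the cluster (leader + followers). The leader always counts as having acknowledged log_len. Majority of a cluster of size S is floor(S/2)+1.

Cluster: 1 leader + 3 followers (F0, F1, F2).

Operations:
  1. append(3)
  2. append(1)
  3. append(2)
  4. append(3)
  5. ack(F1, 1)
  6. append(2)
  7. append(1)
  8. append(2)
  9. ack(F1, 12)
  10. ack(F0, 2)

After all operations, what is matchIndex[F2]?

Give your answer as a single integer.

Answer: 0

Derivation:
Op 1: append 3 -> log_len=3
Op 2: append 1 -> log_len=4
Op 3: append 2 -> log_len=6
Op 4: append 3 -> log_len=9
Op 5: F1 acks idx 1 -> match: F0=0 F1=1 F2=0; commitIndex=0
Op 6: append 2 -> log_len=11
Op 7: append 1 -> log_len=12
Op 8: append 2 -> log_len=14
Op 9: F1 acks idx 12 -> match: F0=0 F1=12 F2=0; commitIndex=0
Op 10: F0 acks idx 2 -> match: F0=2 F1=12 F2=0; commitIndex=2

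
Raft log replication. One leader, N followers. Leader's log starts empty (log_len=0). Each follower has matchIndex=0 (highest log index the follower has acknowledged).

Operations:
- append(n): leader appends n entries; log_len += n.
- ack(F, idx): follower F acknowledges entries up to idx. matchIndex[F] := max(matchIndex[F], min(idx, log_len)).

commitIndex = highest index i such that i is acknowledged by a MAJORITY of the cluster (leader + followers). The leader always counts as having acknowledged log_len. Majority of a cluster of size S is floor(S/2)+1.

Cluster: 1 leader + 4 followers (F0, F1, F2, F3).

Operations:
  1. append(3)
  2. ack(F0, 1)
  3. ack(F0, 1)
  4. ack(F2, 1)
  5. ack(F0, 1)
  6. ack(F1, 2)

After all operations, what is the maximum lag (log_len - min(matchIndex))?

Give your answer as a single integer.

Op 1: append 3 -> log_len=3
Op 2: F0 acks idx 1 -> match: F0=1 F1=0 F2=0 F3=0; commitIndex=0
Op 3: F0 acks idx 1 -> match: F0=1 F1=0 F2=0 F3=0; commitIndex=0
Op 4: F2 acks idx 1 -> match: F0=1 F1=0 F2=1 F3=0; commitIndex=1
Op 5: F0 acks idx 1 -> match: F0=1 F1=0 F2=1 F3=0; commitIndex=1
Op 6: F1 acks idx 2 -> match: F0=1 F1=2 F2=1 F3=0; commitIndex=1

Answer: 3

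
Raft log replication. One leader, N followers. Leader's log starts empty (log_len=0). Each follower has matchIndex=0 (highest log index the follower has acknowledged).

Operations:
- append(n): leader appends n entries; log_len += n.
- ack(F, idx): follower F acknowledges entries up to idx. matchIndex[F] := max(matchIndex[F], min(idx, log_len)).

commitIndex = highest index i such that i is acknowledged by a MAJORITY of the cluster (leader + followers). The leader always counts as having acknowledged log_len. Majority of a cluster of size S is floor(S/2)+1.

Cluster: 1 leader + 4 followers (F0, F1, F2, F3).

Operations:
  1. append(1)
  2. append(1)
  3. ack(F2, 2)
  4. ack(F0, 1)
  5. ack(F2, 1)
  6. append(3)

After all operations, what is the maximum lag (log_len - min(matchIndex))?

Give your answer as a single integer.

Op 1: append 1 -> log_len=1
Op 2: append 1 -> log_len=2
Op 3: F2 acks idx 2 -> match: F0=0 F1=0 F2=2 F3=0; commitIndex=0
Op 4: F0 acks idx 1 -> match: F0=1 F1=0 F2=2 F3=0; commitIndex=1
Op 5: F2 acks idx 1 -> match: F0=1 F1=0 F2=2 F3=0; commitIndex=1
Op 6: append 3 -> log_len=5

Answer: 5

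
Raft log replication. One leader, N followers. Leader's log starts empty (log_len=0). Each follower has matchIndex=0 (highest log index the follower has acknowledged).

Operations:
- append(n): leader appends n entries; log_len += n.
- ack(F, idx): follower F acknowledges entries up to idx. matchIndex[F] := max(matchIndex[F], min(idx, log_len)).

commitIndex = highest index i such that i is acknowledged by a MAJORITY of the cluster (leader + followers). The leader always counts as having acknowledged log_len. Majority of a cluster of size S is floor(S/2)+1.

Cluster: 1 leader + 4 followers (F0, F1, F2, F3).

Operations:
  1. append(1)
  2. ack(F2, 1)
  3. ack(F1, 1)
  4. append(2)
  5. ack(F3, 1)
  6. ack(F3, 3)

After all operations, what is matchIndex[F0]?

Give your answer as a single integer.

Op 1: append 1 -> log_len=1
Op 2: F2 acks idx 1 -> match: F0=0 F1=0 F2=1 F3=0; commitIndex=0
Op 3: F1 acks idx 1 -> match: F0=0 F1=1 F2=1 F3=0; commitIndex=1
Op 4: append 2 -> log_len=3
Op 5: F3 acks idx 1 -> match: F0=0 F1=1 F2=1 F3=1; commitIndex=1
Op 6: F3 acks idx 3 -> match: F0=0 F1=1 F2=1 F3=3; commitIndex=1

Answer: 0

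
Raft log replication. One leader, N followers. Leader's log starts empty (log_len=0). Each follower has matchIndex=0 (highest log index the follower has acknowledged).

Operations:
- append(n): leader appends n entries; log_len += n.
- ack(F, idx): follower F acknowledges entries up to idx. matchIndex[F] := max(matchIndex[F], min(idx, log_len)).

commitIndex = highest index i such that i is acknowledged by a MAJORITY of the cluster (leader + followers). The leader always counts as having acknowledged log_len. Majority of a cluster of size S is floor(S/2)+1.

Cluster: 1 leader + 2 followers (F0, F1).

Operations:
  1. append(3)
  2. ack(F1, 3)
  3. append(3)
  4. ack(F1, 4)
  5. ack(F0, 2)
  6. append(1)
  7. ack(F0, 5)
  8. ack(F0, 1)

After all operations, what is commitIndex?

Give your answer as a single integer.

Answer: 5

Derivation:
Op 1: append 3 -> log_len=3
Op 2: F1 acks idx 3 -> match: F0=0 F1=3; commitIndex=3
Op 3: append 3 -> log_len=6
Op 4: F1 acks idx 4 -> match: F0=0 F1=4; commitIndex=4
Op 5: F0 acks idx 2 -> match: F0=2 F1=4; commitIndex=4
Op 6: append 1 -> log_len=7
Op 7: F0 acks idx 5 -> match: F0=5 F1=4; commitIndex=5
Op 8: F0 acks idx 1 -> match: F0=5 F1=4; commitIndex=5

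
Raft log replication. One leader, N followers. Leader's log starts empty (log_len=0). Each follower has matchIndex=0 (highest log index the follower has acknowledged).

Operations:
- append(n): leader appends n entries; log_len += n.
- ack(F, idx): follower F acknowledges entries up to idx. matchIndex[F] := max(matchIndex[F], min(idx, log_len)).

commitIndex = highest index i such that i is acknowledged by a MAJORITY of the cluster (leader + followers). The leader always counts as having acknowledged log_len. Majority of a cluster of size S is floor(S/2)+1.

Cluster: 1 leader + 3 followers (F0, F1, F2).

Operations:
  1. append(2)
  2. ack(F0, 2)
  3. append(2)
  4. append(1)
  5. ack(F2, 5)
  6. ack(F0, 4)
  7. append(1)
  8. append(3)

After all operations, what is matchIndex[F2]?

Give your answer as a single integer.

Op 1: append 2 -> log_len=2
Op 2: F0 acks idx 2 -> match: F0=2 F1=0 F2=0; commitIndex=0
Op 3: append 2 -> log_len=4
Op 4: append 1 -> log_len=5
Op 5: F2 acks idx 5 -> match: F0=2 F1=0 F2=5; commitIndex=2
Op 6: F0 acks idx 4 -> match: F0=4 F1=0 F2=5; commitIndex=4
Op 7: append 1 -> log_len=6
Op 8: append 3 -> log_len=9

Answer: 5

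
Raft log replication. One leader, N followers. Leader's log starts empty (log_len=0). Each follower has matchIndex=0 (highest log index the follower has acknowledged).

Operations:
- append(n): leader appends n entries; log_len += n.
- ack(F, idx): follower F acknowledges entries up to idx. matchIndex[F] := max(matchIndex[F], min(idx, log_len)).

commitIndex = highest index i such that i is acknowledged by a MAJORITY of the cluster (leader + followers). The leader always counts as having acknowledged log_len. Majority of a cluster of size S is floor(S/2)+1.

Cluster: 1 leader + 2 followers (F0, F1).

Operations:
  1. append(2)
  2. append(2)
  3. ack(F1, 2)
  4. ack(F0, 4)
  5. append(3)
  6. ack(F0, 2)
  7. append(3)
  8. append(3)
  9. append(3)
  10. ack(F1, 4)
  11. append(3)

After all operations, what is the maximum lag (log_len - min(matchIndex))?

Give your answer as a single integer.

Op 1: append 2 -> log_len=2
Op 2: append 2 -> log_len=4
Op 3: F1 acks idx 2 -> match: F0=0 F1=2; commitIndex=2
Op 4: F0 acks idx 4 -> match: F0=4 F1=2; commitIndex=4
Op 5: append 3 -> log_len=7
Op 6: F0 acks idx 2 -> match: F0=4 F1=2; commitIndex=4
Op 7: append 3 -> log_len=10
Op 8: append 3 -> log_len=13
Op 9: append 3 -> log_len=16
Op 10: F1 acks idx 4 -> match: F0=4 F1=4; commitIndex=4
Op 11: append 3 -> log_len=19

Answer: 15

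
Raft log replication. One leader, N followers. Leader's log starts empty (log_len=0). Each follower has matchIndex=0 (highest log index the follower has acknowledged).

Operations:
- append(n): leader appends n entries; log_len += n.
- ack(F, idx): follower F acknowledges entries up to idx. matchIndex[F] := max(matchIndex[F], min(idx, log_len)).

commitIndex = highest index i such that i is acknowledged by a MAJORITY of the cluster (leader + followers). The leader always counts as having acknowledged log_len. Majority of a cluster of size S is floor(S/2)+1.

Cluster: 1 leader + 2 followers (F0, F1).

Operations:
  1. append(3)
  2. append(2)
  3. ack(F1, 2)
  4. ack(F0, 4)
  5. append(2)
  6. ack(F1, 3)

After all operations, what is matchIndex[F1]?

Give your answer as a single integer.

Answer: 3

Derivation:
Op 1: append 3 -> log_len=3
Op 2: append 2 -> log_len=5
Op 3: F1 acks idx 2 -> match: F0=0 F1=2; commitIndex=2
Op 4: F0 acks idx 4 -> match: F0=4 F1=2; commitIndex=4
Op 5: append 2 -> log_len=7
Op 6: F1 acks idx 3 -> match: F0=4 F1=3; commitIndex=4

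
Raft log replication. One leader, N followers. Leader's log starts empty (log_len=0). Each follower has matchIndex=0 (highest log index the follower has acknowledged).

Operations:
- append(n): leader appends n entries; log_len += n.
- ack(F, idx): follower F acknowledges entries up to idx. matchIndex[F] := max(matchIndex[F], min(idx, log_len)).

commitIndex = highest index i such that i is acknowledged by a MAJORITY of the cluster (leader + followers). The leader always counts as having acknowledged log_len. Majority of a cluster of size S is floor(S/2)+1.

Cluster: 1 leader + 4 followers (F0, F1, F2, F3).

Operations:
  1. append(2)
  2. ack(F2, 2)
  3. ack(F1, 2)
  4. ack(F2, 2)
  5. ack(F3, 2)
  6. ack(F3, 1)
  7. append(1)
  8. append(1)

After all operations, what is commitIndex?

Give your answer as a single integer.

Answer: 2

Derivation:
Op 1: append 2 -> log_len=2
Op 2: F2 acks idx 2 -> match: F0=0 F1=0 F2=2 F3=0; commitIndex=0
Op 3: F1 acks idx 2 -> match: F0=0 F1=2 F2=2 F3=0; commitIndex=2
Op 4: F2 acks idx 2 -> match: F0=0 F1=2 F2=2 F3=0; commitIndex=2
Op 5: F3 acks idx 2 -> match: F0=0 F1=2 F2=2 F3=2; commitIndex=2
Op 6: F3 acks idx 1 -> match: F0=0 F1=2 F2=2 F3=2; commitIndex=2
Op 7: append 1 -> log_len=3
Op 8: append 1 -> log_len=4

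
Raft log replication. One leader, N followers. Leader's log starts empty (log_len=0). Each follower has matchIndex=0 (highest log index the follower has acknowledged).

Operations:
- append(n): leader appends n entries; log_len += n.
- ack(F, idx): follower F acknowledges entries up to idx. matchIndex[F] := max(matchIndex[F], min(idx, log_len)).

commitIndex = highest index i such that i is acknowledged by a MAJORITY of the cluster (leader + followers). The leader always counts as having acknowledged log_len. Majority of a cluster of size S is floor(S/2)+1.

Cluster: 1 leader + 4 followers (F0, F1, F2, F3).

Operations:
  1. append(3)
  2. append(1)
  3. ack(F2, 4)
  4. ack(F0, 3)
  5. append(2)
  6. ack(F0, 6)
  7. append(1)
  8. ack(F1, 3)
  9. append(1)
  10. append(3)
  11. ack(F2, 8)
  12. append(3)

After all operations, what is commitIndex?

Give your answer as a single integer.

Op 1: append 3 -> log_len=3
Op 2: append 1 -> log_len=4
Op 3: F2 acks idx 4 -> match: F0=0 F1=0 F2=4 F3=0; commitIndex=0
Op 4: F0 acks idx 3 -> match: F0=3 F1=0 F2=4 F3=0; commitIndex=3
Op 5: append 2 -> log_len=6
Op 6: F0 acks idx 6 -> match: F0=6 F1=0 F2=4 F3=0; commitIndex=4
Op 7: append 1 -> log_len=7
Op 8: F1 acks idx 3 -> match: F0=6 F1=3 F2=4 F3=0; commitIndex=4
Op 9: append 1 -> log_len=8
Op 10: append 3 -> log_len=11
Op 11: F2 acks idx 8 -> match: F0=6 F1=3 F2=8 F3=0; commitIndex=6
Op 12: append 3 -> log_len=14

Answer: 6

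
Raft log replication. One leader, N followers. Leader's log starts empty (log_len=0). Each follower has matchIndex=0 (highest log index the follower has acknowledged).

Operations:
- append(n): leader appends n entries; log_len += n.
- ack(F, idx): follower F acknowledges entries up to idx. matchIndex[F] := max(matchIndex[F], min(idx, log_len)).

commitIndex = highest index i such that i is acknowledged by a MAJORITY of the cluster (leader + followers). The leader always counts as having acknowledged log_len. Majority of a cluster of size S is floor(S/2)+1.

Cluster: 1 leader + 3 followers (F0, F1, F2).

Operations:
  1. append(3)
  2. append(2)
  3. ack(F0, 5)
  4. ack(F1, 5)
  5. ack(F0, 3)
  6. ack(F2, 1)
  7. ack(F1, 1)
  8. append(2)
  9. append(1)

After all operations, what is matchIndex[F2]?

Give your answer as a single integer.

Answer: 1

Derivation:
Op 1: append 3 -> log_len=3
Op 2: append 2 -> log_len=5
Op 3: F0 acks idx 5 -> match: F0=5 F1=0 F2=0; commitIndex=0
Op 4: F1 acks idx 5 -> match: F0=5 F1=5 F2=0; commitIndex=5
Op 5: F0 acks idx 3 -> match: F0=5 F1=5 F2=0; commitIndex=5
Op 6: F2 acks idx 1 -> match: F0=5 F1=5 F2=1; commitIndex=5
Op 7: F1 acks idx 1 -> match: F0=5 F1=5 F2=1; commitIndex=5
Op 8: append 2 -> log_len=7
Op 9: append 1 -> log_len=8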